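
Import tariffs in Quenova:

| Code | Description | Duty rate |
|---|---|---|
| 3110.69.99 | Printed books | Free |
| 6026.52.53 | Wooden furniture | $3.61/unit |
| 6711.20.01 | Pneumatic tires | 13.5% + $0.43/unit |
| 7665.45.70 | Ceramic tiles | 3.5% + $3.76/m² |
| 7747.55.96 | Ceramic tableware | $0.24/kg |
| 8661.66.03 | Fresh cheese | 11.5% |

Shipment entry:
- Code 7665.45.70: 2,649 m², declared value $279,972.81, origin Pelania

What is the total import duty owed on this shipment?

$19,759.29

Line 1 (7665.45.70, Pelania, 2,649 m², $279,972.81):
Base rate for 7665.45.70 is 3.5% + $3.76/m².
Duty = $279,972.81 × 3.5% + 2,649 × $3.76 = $19,759.29.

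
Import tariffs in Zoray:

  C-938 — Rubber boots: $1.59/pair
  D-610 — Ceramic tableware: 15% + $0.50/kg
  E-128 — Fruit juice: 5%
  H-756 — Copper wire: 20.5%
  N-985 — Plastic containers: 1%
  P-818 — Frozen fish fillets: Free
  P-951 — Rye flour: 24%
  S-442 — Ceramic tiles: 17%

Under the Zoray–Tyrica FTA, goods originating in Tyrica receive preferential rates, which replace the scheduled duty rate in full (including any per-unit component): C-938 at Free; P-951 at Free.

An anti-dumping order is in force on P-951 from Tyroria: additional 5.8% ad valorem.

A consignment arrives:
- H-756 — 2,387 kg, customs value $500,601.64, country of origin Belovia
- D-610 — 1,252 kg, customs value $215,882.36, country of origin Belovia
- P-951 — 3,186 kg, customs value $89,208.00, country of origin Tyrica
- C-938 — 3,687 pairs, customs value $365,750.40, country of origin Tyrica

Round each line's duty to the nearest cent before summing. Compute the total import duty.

Line 1 (H-756, Belovia, 2,387 kg, $500,601.64):
Base rate for H-756 is 20.5%.
Duty = $500,601.64 × 20.5% = $102,623.34.
Line 2 (D-610, Belovia, 1,252 kg, $215,882.36):
Base rate for D-610 is 15% + $0.50/kg.
Duty = $215,882.36 × 15% + 1,252 × $0.50 = $33,008.35.
Line 3 (P-951, Tyrica, 3,186 kg, $89,208.00):
Base rate for P-951 is 24%.
Origin Tyrica qualifies under the Zoray–Tyrica agreement and P-951 is covered: preferential rate Free applies instead.
The additional-duty order on P-951 targets Tyroria, not Tyrica; it does not apply.
Duty = $89,208.00 × 0% = $0.00.
Line 4 (C-938, Tyrica, 3,687 pairs, $365,750.40):
Base rate for C-938 is $1.59/pair.
Origin Tyrica qualifies under the Zoray–Tyrica agreement and C-938 is covered: preferential rate Free applies instead.
Duty = $365,750.40 × 0% = $0.00.
Total = $102,623.34 + $33,008.35 + $0.00 + $0.00 = $135,631.69.

$135,631.69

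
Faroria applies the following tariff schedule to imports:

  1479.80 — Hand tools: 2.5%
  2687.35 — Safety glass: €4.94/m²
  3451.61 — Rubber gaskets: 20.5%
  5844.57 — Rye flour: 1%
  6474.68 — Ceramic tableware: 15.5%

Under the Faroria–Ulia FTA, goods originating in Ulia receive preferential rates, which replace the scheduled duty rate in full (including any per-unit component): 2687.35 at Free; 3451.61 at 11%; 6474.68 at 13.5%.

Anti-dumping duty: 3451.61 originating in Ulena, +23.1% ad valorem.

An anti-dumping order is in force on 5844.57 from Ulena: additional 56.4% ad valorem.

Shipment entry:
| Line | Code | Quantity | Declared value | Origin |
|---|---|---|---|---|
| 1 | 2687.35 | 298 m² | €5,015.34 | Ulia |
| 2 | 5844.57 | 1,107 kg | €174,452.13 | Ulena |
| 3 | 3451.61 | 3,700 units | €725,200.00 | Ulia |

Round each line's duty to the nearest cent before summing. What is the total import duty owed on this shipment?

Line 1 (2687.35, Ulia, 298 m², €5,015.34):
Base rate for 2687.35 is €4.94/m².
Origin Ulia qualifies under the Faroria–Ulia agreement and 2687.35 is covered: preferential rate Free applies instead.
Duty = €5,015.34 × 0% = €0.00.
Line 2 (5844.57, Ulena, 1,107 kg, €174,452.13):
Base rate for 5844.57 is 1%.
Additional duty on 5844.57 from Ulena: +56.4%. Applied ad valorem rate: 1% + 56.4% = 57.4%.
Duty = €174,452.13 × 57.4% = €100,135.52.
Line 3 (3451.61, Ulia, 3,700 units, €725,200.00):
Base rate for 3451.61 is 20.5%.
Origin Ulia qualifies under the Faroria–Ulia agreement and 3451.61 is covered: preferential rate 11% applies instead.
The additional-duty order on 3451.61 targets Ulena, not Ulia; it does not apply.
Duty = €725,200.00 × 11% = €79,772.00.
Total = €0.00 + €100,135.52 + €79,772.00 = €179,907.52.

€179,907.52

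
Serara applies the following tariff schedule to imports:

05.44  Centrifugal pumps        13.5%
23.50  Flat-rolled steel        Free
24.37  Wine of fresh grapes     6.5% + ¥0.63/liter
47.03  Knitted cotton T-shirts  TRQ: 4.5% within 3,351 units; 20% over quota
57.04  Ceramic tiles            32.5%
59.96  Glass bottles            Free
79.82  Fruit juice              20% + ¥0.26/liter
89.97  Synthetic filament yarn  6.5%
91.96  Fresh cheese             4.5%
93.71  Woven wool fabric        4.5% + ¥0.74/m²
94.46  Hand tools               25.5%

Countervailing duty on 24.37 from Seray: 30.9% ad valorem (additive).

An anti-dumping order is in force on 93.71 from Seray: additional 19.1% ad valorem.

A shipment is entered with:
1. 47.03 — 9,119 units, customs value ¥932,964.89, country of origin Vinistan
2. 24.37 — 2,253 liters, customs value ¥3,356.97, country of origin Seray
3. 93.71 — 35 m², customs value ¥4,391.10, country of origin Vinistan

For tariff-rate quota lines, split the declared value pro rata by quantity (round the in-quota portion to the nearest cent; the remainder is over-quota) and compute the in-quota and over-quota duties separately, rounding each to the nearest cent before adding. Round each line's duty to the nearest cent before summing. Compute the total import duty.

¥136,351.06

Line 1 (47.03, Vinistan, 9,119 units, ¥932,964.89):
Code 47.03 is under a tariff-rate quota (threshold 3,351 units). In-quota: 3,351 units at 4.5%; over-quota: 5,768 units at 20%.
Pro-rata value split: in-quota = ¥932,964.89 × 3,351/9,119 = ¥342,840.81; over-quota = ¥932,964.89 − ¥342,840.81 = ¥590,124.08.
In-quota duty = ¥342,840.81 × 4.5% = ¥15,427.84. Over-quota duty = ¥590,124.08 × 20% = ¥118,024.82.
Line duty = ¥15,427.84 + ¥118,024.82 = ¥133,452.66.
Line 2 (24.37, Seray, 2,253 liters, ¥3,356.97):
Base rate for 24.37 is 6.5% + ¥0.63/liter.
Additional duty on 24.37 from Seray: +30.9%. Applied ad valorem rate: 6.5% + 30.9% = 37.4%.
Duty = ¥3,356.97 × 37.4% + 2,253 × ¥0.63 = ¥2,674.90.
Line 3 (93.71, Vinistan, 35 m², ¥4,391.10):
Base rate for 93.71 is 4.5% + ¥0.74/m².
The additional-duty order on 93.71 targets Seray, not Vinistan; it does not apply.
Duty = ¥4,391.10 × 4.5% + 35 × ¥0.74 = ¥223.50.
Total = ¥133,452.66 + ¥2,674.90 + ¥223.50 = ¥136,351.06.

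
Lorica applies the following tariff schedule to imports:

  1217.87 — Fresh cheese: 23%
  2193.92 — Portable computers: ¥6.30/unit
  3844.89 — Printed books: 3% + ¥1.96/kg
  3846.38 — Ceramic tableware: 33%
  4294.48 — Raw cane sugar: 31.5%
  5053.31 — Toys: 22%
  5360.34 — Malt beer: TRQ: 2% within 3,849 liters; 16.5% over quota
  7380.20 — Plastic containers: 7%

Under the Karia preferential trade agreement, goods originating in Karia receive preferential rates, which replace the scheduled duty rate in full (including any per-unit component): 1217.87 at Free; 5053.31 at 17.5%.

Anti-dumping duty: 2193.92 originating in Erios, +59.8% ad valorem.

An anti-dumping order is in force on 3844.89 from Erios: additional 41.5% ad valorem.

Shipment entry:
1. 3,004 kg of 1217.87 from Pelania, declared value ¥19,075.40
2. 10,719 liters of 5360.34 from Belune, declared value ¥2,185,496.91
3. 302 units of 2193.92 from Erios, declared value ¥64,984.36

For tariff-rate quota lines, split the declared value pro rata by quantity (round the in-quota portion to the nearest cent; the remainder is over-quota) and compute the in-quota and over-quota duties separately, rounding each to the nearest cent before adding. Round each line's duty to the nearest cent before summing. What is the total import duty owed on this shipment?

¥291,965.55

Line 1 (1217.87, Pelania, 3,004 kg, ¥19,075.40):
Base rate for 1217.87 is 23%.
1217.87 has an FTA preferential rate, but origin Pelania is not Karia; base rate stands.
Duty = ¥19,075.40 × 23% = ¥4,387.34.
Line 2 (5360.34, Belune, 10,719 liters, ¥2,185,496.91):
Code 5360.34 is under a tariff-rate quota (threshold 3,849 liters). In-quota: 3,849 liters at 2%; over-quota: 6,870 liters at 16.5%.
Pro-rata value split: in-quota = ¥2,185,496.91 × 3,849/10,719 = ¥784,772.61; over-quota = ¥2,185,496.91 − ¥784,772.61 = ¥1,400,724.30.
In-quota duty = ¥784,772.61 × 2% = ¥15,695.45. Over-quota duty = ¥1,400,724.30 × 16.5% = ¥231,119.51.
Line duty = ¥15,695.45 + ¥231,119.51 = ¥246,814.96.
Line 3 (2193.92, Erios, 302 units, ¥64,984.36):
Base rate for 2193.92 is ¥6.30/unit.
Additional duty on 2193.92 from Erios: +59.8% ad valorem. Applied ad valorem rate = 59.8%.
Duty = ¥64,984.36 × 59.8% + 302 × ¥6.30 = ¥40,763.25.
Total = ¥4,387.34 + ¥246,814.96 + ¥40,763.25 = ¥291,965.55.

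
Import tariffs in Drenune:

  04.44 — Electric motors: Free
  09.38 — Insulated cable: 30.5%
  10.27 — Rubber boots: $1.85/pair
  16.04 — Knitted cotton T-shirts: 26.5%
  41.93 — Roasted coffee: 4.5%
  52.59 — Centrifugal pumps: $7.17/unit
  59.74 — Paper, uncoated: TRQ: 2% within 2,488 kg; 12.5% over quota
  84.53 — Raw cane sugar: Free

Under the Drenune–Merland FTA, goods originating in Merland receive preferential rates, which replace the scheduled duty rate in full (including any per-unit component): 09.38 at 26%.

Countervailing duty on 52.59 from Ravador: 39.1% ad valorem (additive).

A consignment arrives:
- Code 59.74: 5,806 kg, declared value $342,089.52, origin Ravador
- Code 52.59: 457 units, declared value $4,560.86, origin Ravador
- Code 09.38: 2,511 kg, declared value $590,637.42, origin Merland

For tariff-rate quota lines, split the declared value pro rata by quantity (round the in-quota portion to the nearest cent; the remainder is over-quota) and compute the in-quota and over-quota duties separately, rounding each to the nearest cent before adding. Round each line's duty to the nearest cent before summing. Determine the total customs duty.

Line 1 (59.74, Ravador, 5,806 kg, $342,089.52):
Code 59.74 is under a tariff-rate quota (threshold 2,488 kg). In-quota: 2,488 kg at 2%; over-quota: 3,318 kg at 12.5%.
Pro-rata value split: in-quota = $342,089.52 × 2,488/5,806 = $146,592.96; over-quota = $342,089.52 − $146,592.96 = $195,496.56.
In-quota duty = $146,592.96 × 2% = $2,931.86. Over-quota duty = $195,496.56 × 12.5% = $24,437.07.
Line duty = $2,931.86 + $24,437.07 = $27,368.93.
Line 2 (52.59, Ravador, 457 units, $4,560.86):
Base rate for 52.59 is $7.17/unit.
Additional duty on 52.59 from Ravador: +39.1% ad valorem. Applied ad valorem rate = 39.1%.
Duty = $4,560.86 × 39.1% + 457 × $7.17 = $5,059.99.
Line 3 (09.38, Merland, 2,511 kg, $590,637.42):
Base rate for 09.38 is 30.5%.
Origin Merland qualifies under the Drenune–Merland agreement and 09.38 is covered: preferential rate 26% applies instead.
Duty = $590,637.42 × 26% = $153,565.73.
Total = $27,368.93 + $5,059.99 + $153,565.73 = $185,994.65.

$185,994.65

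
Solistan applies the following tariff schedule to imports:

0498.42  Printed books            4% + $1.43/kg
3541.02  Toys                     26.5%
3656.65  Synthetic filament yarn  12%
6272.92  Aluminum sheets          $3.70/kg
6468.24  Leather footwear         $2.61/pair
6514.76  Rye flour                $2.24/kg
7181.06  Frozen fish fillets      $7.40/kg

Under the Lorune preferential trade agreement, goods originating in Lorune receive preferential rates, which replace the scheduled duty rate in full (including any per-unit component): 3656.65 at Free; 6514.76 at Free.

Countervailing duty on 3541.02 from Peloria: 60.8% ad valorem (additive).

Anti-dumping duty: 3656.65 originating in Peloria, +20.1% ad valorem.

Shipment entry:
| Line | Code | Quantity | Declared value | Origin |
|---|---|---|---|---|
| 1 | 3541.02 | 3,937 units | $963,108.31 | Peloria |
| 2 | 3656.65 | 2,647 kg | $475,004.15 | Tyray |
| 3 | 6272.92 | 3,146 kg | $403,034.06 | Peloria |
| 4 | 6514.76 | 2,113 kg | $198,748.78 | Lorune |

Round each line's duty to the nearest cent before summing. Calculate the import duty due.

$909,434.25

Line 1 (3541.02, Peloria, 3,937 units, $963,108.31):
Base rate for 3541.02 is 26.5%.
Additional duty on 3541.02 from Peloria: +60.8%. Applied ad valorem rate: 26.5% + 60.8% = 87.3%.
Duty = $963,108.31 × 87.3% = $840,793.55.
Line 2 (3656.65, Tyray, 2,647 kg, $475,004.15):
Base rate for 3656.65 is 12%.
3656.65 has an FTA preferential rate, but origin Tyray is not Lorune; base rate stands.
The additional-duty order on 3656.65 targets Peloria, not Tyray; it does not apply.
Duty = $475,004.15 × 12% = $57,000.50.
Line 3 (6272.92, Peloria, 3,146 kg, $403,034.06):
Base rate for 6272.92 is $3.70/kg.
Duty = 3,146 × $3.70 = $11,640.20.
Line 4 (6514.76, Lorune, 2,113 kg, $198,748.78):
Base rate for 6514.76 is $2.24/kg.
Origin Lorune qualifies under the Solistan–Lorune agreement and 6514.76 is covered: preferential rate Free applies instead.
Duty = $198,748.78 × 0% = $0.00.
Total = $840,793.55 + $57,000.50 + $11,640.20 + $0.00 = $909,434.25.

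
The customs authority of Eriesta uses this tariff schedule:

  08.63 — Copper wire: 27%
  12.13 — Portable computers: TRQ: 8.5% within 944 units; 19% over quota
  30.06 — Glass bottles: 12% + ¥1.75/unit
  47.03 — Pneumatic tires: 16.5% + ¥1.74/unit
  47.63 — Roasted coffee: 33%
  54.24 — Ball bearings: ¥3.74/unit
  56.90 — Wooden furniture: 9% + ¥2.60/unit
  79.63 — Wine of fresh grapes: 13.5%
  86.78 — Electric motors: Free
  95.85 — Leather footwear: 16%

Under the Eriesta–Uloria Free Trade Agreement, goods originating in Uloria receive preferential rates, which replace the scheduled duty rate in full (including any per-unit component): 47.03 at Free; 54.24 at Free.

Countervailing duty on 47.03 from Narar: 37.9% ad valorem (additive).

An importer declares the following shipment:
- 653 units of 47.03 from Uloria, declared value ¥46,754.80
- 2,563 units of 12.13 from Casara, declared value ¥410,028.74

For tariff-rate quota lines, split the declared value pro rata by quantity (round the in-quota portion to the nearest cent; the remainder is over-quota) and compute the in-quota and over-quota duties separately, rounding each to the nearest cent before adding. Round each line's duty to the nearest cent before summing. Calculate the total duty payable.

¥62,048.25

Line 1 (47.03, Uloria, 653 units, ¥46,754.80):
Base rate for 47.03 is 16.5% + ¥1.74/unit.
Origin Uloria qualifies under the Eriesta–Uloria agreement and 47.03 is covered: preferential rate Free applies instead.
The additional-duty order on 47.03 targets Narar, not Uloria; it does not apply.
Duty = ¥46,754.80 × 0% = ¥0.00.
Line 2 (12.13, Casara, 2,563 units, ¥410,028.74):
Code 12.13 is under a tariff-rate quota (threshold 944 units). In-quota: 944 units at 8.5%; over-quota: 1,619 units at 19%.
Pro-rata value split: in-quota = ¥410,028.74 × 944/2,563 = ¥151,021.12; over-quota = ¥410,028.74 − ¥151,021.12 = ¥259,007.62.
In-quota duty = ¥151,021.12 × 8.5% = ¥12,836.80. Over-quota duty = ¥259,007.62 × 19% = ¥49,211.45.
Line duty = ¥12,836.80 + ¥49,211.45 = ¥62,048.25.
Total = ¥0.00 + ¥62,048.25 = ¥62,048.25.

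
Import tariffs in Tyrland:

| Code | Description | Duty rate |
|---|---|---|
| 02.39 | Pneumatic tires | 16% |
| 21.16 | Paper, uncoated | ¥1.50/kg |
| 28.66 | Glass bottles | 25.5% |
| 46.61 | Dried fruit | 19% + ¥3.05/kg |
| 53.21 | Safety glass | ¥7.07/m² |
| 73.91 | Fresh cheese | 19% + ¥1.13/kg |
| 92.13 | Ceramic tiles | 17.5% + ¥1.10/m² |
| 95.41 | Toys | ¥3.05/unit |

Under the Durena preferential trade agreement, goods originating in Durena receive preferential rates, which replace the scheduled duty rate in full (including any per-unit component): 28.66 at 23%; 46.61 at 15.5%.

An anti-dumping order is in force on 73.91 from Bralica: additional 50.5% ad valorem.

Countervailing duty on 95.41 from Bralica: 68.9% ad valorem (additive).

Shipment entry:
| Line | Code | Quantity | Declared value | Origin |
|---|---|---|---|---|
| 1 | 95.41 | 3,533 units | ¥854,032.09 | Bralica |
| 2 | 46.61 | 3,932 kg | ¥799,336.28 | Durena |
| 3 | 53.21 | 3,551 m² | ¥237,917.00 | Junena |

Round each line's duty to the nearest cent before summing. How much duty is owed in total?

¥748,206.45

Line 1 (95.41, Bralica, 3,533 units, ¥854,032.09):
Base rate for 95.41 is ¥3.05/unit.
Additional duty on 95.41 from Bralica: +68.9% ad valorem. Applied ad valorem rate = 68.9%.
Duty = ¥854,032.09 × 68.9% + 3,533 × ¥3.05 = ¥599,203.76.
Line 2 (46.61, Durena, 3,932 kg, ¥799,336.28):
Base rate for 46.61 is 19% + ¥3.05/kg.
Origin Durena qualifies under the Tyrland–Durena agreement and 46.61 is covered: preferential rate 15.5% applies instead.
Duty = ¥799,336.28 × 15.5% = ¥123,897.12.
Line 3 (53.21, Junena, 3,551 m², ¥237,917.00):
Base rate for 53.21 is ¥7.07/m².
Duty = 3,551 × ¥7.07 = ¥25,105.57.
Total = ¥599,203.76 + ¥123,897.12 + ¥25,105.57 = ¥748,206.45.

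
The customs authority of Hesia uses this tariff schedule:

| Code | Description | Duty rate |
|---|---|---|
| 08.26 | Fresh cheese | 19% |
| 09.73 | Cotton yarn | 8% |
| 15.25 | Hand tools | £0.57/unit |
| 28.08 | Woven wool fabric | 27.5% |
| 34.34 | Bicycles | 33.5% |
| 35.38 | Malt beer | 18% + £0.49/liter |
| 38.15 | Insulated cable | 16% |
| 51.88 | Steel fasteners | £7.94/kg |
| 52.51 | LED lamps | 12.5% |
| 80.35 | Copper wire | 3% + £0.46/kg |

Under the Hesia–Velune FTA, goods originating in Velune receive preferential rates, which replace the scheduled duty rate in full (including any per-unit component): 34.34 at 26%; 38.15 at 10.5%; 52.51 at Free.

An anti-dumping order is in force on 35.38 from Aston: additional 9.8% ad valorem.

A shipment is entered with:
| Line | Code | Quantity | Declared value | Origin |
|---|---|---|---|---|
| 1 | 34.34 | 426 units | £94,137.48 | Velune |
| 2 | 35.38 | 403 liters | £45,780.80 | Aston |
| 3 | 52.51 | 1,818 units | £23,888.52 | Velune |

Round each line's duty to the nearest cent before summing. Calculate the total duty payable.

£37,400.27

Line 1 (34.34, Velune, 426 units, £94,137.48):
Base rate for 34.34 is 33.5%.
Origin Velune qualifies under the Hesia–Velune agreement and 34.34 is covered: preferential rate 26% applies instead.
Duty = £94,137.48 × 26% = £24,475.74.
Line 2 (35.38, Aston, 403 liters, £45,780.80):
Base rate for 35.38 is 18% + £0.49/liter.
Additional duty on 35.38 from Aston: +9.8%. Applied ad valorem rate: 18% + 9.8% = 27.8%.
Duty = £45,780.80 × 27.8% + 403 × £0.49 = £12,924.53.
Line 3 (52.51, Velune, 1,818 units, £23,888.52):
Base rate for 52.51 is 12.5%.
Origin Velune qualifies under the Hesia–Velune agreement and 52.51 is covered: preferential rate Free applies instead.
Duty = £23,888.52 × 0% = £0.00.
Total = £24,475.74 + £12,924.53 + £0.00 = £37,400.27.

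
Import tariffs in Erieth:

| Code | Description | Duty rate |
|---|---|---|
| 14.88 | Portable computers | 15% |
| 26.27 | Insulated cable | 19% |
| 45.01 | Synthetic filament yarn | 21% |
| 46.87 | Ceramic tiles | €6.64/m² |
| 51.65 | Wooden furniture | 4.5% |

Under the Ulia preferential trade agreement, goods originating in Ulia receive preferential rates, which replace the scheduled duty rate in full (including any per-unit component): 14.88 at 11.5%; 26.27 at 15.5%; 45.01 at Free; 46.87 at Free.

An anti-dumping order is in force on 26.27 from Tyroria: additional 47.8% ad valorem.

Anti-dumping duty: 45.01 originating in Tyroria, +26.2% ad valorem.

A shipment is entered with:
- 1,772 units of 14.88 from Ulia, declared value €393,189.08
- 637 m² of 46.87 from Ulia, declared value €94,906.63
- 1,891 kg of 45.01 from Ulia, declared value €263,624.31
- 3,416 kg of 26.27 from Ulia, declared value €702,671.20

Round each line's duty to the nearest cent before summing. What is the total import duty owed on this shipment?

€154,130.78

Line 1 (14.88, Ulia, 1,772 units, €393,189.08):
Base rate for 14.88 is 15%.
Origin Ulia qualifies under the Erieth–Ulia agreement and 14.88 is covered: preferential rate 11.5% applies instead.
Duty = €393,189.08 × 11.5% = €45,216.74.
Line 2 (46.87, Ulia, 637 m², €94,906.63):
Base rate for 46.87 is €6.64/m².
Origin Ulia qualifies under the Erieth–Ulia agreement and 46.87 is covered: preferential rate Free applies instead.
Duty = €94,906.63 × 0% = €0.00.
Line 3 (45.01, Ulia, 1,891 kg, €263,624.31):
Base rate for 45.01 is 21%.
Origin Ulia qualifies under the Erieth–Ulia agreement and 45.01 is covered: preferential rate Free applies instead.
The additional-duty order on 45.01 targets Tyroria, not Ulia; it does not apply.
Duty = €263,624.31 × 0% = €0.00.
Line 4 (26.27, Ulia, 3,416 kg, €702,671.20):
Base rate for 26.27 is 19%.
Origin Ulia qualifies under the Erieth–Ulia agreement and 26.27 is covered: preferential rate 15.5% applies instead.
The additional-duty order on 26.27 targets Tyroria, not Ulia; it does not apply.
Duty = €702,671.20 × 15.5% = €108,914.04.
Total = €45,216.74 + €0.00 + €0.00 + €108,914.04 = €154,130.78.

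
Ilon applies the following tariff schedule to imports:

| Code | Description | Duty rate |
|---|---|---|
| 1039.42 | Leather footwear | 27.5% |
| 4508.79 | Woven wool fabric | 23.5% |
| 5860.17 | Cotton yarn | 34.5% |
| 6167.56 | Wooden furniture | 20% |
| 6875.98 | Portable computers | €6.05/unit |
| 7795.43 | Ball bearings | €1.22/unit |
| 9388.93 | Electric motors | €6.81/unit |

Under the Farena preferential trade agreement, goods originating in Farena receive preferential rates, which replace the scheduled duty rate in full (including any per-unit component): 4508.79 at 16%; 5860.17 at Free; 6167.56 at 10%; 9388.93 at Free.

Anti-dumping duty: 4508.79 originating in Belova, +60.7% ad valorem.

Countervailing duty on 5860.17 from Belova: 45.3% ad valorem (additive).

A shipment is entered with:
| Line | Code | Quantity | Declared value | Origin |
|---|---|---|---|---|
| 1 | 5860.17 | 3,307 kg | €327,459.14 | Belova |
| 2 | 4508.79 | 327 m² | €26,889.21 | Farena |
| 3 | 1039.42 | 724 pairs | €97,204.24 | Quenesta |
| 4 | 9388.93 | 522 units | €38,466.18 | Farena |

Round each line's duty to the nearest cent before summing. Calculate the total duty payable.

€292,345.83

Line 1 (5860.17, Belova, 3,307 kg, €327,459.14):
Base rate for 5860.17 is 34.5%.
5860.17 has an FTA preferential rate, but origin Belova is not Farena; base rate stands.
Additional duty on 5860.17 from Belova: +45.3%. Applied ad valorem rate: 34.5% + 45.3% = 79.8%.
Duty = €327,459.14 × 79.8% = €261,312.39.
Line 2 (4508.79, Farena, 327 m², €26,889.21):
Base rate for 4508.79 is 23.5%.
Origin Farena qualifies under the Ilon–Farena agreement and 4508.79 is covered: preferential rate 16% applies instead.
The additional-duty order on 4508.79 targets Belova, not Farena; it does not apply.
Duty = €26,889.21 × 16% = €4,302.27.
Line 3 (1039.42, Quenesta, 724 pairs, €97,204.24):
Base rate for 1039.42 is 27.5%.
Duty = €97,204.24 × 27.5% = €26,731.17.
Line 4 (9388.93, Farena, 522 units, €38,466.18):
Base rate for 9388.93 is €6.81/unit.
Origin Farena qualifies under the Ilon–Farena agreement and 9388.93 is covered: preferential rate Free applies instead.
Duty = €38,466.18 × 0% = €0.00.
Total = €261,312.39 + €4,302.27 + €26,731.17 + €0.00 = €292,345.83.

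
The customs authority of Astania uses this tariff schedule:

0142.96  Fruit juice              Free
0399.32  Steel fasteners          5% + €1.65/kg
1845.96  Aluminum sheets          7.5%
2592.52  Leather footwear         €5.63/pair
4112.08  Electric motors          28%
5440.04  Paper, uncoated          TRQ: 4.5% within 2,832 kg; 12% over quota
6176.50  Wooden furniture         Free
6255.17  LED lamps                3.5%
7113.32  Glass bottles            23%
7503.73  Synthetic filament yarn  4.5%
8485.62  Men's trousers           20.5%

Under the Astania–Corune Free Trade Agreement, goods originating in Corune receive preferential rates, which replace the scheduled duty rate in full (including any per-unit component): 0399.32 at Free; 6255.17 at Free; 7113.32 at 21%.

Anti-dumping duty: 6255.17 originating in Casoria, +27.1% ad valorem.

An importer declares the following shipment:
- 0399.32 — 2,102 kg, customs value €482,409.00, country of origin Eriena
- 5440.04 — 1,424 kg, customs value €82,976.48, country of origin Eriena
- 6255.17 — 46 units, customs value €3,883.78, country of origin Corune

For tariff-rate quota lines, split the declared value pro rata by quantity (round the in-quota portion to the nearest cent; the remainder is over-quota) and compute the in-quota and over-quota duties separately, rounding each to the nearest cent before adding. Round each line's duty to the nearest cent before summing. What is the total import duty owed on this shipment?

€31,322.69

Line 1 (0399.32, Eriena, 2,102 kg, €482,409.00):
Base rate for 0399.32 is 5% + €1.65/kg.
0399.32 has an FTA preferential rate, but origin Eriena is not Corune; base rate stands.
Duty = €482,409.00 × 5% + 2,102 × €1.65 = €27,588.75.
Line 2 (5440.04, Eriena, 1,424 kg, €82,976.48):
Code 5440.04 is under a tariff-rate quota (threshold 2,832 kg). Quantity 1,424 kg is within the quota, so the in-quota rate 4.5% applies to the full value.
Duty = €82,976.48 × 4.5% = €3,733.94.
Line 3 (6255.17, Corune, 46 units, €3,883.78):
Base rate for 6255.17 is 3.5%.
Origin Corune qualifies under the Astania–Corune agreement and 6255.17 is covered: preferential rate Free applies instead.
The additional-duty order on 6255.17 targets Casoria, not Corune; it does not apply.
Duty = €3,883.78 × 0% = €0.00.
Total = €27,588.75 + €3,733.94 + €0.00 = €31,322.69.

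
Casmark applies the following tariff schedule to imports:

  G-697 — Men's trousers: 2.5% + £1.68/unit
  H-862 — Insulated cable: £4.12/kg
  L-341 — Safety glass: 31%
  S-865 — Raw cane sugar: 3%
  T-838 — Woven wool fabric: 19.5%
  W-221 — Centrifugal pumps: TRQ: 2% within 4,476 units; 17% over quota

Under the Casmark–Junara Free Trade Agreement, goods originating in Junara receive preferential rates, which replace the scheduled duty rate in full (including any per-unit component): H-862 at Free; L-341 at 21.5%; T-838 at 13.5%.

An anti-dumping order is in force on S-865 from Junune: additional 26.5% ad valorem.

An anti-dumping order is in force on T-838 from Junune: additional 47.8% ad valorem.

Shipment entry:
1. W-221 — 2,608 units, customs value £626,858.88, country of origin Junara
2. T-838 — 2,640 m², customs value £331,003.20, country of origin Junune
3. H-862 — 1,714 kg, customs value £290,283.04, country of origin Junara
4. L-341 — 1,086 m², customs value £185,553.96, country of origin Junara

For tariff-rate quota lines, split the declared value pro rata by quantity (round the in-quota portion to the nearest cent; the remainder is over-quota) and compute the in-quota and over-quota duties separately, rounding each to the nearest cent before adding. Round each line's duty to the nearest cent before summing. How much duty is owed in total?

£275,196.43

Line 1 (W-221, Junara, 2,608 units, £626,858.88):
Code W-221 is under a tariff-rate quota (threshold 4,476 units). Quantity 2,608 units is within the quota, so the in-quota rate 2% applies to the full value.
Duty = £626,858.88 × 2% = £12,537.18.
Line 2 (T-838, Junune, 2,640 m², £331,003.20):
Base rate for T-838 is 19.5%.
T-838 has an FTA preferential rate, but origin Junune is not Junara; base rate stands.
Additional duty on T-838 from Junune: +47.8%. Applied ad valorem rate: 19.5% + 47.8% = 67.3%.
Duty = £331,003.20 × 67.3% = £222,765.15.
Line 3 (H-862, Junara, 1,714 kg, £290,283.04):
Base rate for H-862 is £4.12/kg.
Origin Junara qualifies under the Casmark–Junara agreement and H-862 is covered: preferential rate Free applies instead.
Duty = £290,283.04 × 0% = £0.00.
Line 4 (L-341, Junara, 1,086 m², £185,553.96):
Base rate for L-341 is 31%.
Origin Junara qualifies under the Casmark–Junara agreement and L-341 is covered: preferential rate 21.5% applies instead.
Duty = £185,553.96 × 21.5% = £39,894.10.
Total = £12,537.18 + £222,765.15 + £0.00 + £39,894.10 = £275,196.43.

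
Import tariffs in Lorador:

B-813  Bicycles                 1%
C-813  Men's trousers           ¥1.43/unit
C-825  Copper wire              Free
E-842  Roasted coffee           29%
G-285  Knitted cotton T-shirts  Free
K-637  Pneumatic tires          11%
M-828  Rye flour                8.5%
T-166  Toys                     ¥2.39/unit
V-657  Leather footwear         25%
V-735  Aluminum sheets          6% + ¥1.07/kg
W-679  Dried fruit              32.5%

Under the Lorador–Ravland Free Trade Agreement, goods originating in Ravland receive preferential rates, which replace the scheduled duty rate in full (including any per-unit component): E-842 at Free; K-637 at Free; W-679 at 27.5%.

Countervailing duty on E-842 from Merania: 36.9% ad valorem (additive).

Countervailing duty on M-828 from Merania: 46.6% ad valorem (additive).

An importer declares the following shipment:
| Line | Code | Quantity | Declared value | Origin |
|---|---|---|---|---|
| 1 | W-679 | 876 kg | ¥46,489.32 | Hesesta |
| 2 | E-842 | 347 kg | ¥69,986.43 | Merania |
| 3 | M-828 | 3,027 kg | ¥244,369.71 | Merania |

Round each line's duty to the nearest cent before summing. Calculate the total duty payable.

¥195,877.80

Line 1 (W-679, Hesesta, 876 kg, ¥46,489.32):
Base rate for W-679 is 32.5%.
W-679 has an FTA preferential rate, but origin Hesesta is not Ravland; base rate stands.
Duty = ¥46,489.32 × 32.5% = ¥15,109.03.
Line 2 (E-842, Merania, 347 kg, ¥69,986.43):
Base rate for E-842 is 29%.
E-842 has an FTA preferential rate, but origin Merania is not Ravland; base rate stands.
Additional duty on E-842 from Merania: +36.9%. Applied ad valorem rate: 29% + 36.9% = 65.9%.
Duty = ¥69,986.43 × 65.9% = ¥46,121.06.
Line 3 (M-828, Merania, 3,027 kg, ¥244,369.71):
Base rate for M-828 is 8.5%.
Additional duty on M-828 from Merania: +46.6%. Applied ad valorem rate: 8.5% + 46.6% = 55.1%.
Duty = ¥244,369.71 × 55.1% = ¥134,647.71.
Total = ¥15,109.03 + ¥46,121.06 + ¥134,647.71 = ¥195,877.80.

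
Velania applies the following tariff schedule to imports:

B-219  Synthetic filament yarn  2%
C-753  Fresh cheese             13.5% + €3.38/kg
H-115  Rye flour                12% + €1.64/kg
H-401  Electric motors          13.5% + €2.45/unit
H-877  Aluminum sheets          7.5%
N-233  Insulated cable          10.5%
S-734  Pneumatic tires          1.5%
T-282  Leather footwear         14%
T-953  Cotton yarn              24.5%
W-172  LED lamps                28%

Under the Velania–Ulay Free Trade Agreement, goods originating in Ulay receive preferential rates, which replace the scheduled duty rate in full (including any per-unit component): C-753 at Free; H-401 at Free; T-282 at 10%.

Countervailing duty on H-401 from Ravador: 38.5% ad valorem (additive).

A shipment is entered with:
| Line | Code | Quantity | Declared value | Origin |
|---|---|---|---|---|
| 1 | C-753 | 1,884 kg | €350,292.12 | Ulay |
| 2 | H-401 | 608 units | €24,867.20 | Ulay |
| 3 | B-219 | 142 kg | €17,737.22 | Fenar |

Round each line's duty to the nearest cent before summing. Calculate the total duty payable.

Line 1 (C-753, Ulay, 1,884 kg, €350,292.12):
Base rate for C-753 is 13.5% + €3.38/kg.
Origin Ulay qualifies under the Velania–Ulay agreement and C-753 is covered: preferential rate Free applies instead.
Duty = €350,292.12 × 0% = €0.00.
Line 2 (H-401, Ulay, 608 units, €24,867.20):
Base rate for H-401 is 13.5% + €2.45/unit.
Origin Ulay qualifies under the Velania–Ulay agreement and H-401 is covered: preferential rate Free applies instead.
The additional-duty order on H-401 targets Ravador, not Ulay; it does not apply.
Duty = €24,867.20 × 0% = €0.00.
Line 3 (B-219, Fenar, 142 kg, €17,737.22):
Base rate for B-219 is 2%.
Duty = €17,737.22 × 2% = €354.74.
Total = €0.00 + €0.00 + €354.74 = €354.74.

€354.74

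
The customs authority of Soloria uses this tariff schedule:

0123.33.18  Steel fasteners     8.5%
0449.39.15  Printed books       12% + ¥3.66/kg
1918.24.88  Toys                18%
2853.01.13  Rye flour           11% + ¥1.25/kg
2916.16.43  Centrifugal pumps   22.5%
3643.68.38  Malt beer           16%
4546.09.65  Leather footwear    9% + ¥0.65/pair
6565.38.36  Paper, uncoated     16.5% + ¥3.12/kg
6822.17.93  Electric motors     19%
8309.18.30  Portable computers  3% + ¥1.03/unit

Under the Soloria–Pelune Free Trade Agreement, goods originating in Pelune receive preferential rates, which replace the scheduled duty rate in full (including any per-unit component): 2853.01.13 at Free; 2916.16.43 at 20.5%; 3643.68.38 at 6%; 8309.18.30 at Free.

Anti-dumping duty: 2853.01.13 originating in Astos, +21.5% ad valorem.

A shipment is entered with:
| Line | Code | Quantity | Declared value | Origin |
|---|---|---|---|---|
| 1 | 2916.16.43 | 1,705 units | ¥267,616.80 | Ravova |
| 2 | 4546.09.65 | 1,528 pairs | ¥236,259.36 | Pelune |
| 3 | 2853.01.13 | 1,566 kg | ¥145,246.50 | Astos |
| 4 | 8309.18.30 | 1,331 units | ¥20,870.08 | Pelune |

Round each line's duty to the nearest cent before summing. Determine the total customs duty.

Line 1 (2916.16.43, Ravova, 1,705 units, ¥267,616.80):
Base rate for 2916.16.43 is 22.5%.
2916.16.43 has an FTA preferential rate, but origin Ravova is not Pelune; base rate stands.
Duty = ¥267,616.80 × 22.5% = ¥60,213.78.
Line 2 (4546.09.65, Pelune, 1,528 pairs, ¥236,259.36):
Base rate for 4546.09.65 is 9% + ¥0.65/pair.
Origin Pelune is the FTA partner but 4546.09.65 is not on the preference list; base rate stands.
Duty = ¥236,259.36 × 9% + 1,528 × ¥0.65 = ¥22,256.54.
Line 3 (2853.01.13, Astos, 1,566 kg, ¥145,246.50):
Base rate for 2853.01.13 is 11% + ¥1.25/kg.
2853.01.13 has an FTA preferential rate, but origin Astos is not Pelune; base rate stands.
Additional duty on 2853.01.13 from Astos: +21.5%. Applied ad valorem rate: 11% + 21.5% = 32.5%.
Duty = ¥145,246.50 × 32.5% + 1,566 × ¥1.25 = ¥49,162.61.
Line 4 (8309.18.30, Pelune, 1,331 units, ¥20,870.08):
Base rate for 8309.18.30 is 3% + ¥1.03/unit.
Origin Pelune qualifies under the Soloria–Pelune agreement and 8309.18.30 is covered: preferential rate Free applies instead.
Duty = ¥20,870.08 × 0% = ¥0.00.
Total = ¥60,213.78 + ¥22,256.54 + ¥49,162.61 + ¥0.00 = ¥131,632.93.

¥131,632.93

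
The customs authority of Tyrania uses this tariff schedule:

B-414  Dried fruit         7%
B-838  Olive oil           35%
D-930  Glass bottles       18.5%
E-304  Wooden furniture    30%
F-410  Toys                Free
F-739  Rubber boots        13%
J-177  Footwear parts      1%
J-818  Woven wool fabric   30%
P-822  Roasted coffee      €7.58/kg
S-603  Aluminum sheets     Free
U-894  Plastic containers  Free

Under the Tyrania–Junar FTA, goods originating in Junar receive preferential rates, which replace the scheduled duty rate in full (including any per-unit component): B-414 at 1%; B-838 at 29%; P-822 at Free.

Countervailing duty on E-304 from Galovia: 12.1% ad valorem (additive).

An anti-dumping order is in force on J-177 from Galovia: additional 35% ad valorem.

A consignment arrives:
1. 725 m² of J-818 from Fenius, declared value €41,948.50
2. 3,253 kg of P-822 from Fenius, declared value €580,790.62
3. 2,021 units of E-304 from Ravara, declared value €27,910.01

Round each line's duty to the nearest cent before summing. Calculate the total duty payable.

€45,615.29

Line 1 (J-818, Fenius, 725 m², €41,948.50):
Base rate for J-818 is 30%.
Duty = €41,948.50 × 30% = €12,584.55.
Line 2 (P-822, Fenius, 3,253 kg, €580,790.62):
Base rate for P-822 is €7.58/kg.
P-822 has an FTA preferential rate, but origin Fenius is not Junar; base rate stands.
Duty = 3,253 × €7.58 = €24,657.74.
Line 3 (E-304, Ravara, 2,021 units, €27,910.01):
Base rate for E-304 is 30%.
The additional-duty order on E-304 targets Galovia, not Ravara; it does not apply.
Duty = €27,910.01 × 30% = €8,373.00.
Total = €12,584.55 + €24,657.74 + €8,373.00 = €45,615.29.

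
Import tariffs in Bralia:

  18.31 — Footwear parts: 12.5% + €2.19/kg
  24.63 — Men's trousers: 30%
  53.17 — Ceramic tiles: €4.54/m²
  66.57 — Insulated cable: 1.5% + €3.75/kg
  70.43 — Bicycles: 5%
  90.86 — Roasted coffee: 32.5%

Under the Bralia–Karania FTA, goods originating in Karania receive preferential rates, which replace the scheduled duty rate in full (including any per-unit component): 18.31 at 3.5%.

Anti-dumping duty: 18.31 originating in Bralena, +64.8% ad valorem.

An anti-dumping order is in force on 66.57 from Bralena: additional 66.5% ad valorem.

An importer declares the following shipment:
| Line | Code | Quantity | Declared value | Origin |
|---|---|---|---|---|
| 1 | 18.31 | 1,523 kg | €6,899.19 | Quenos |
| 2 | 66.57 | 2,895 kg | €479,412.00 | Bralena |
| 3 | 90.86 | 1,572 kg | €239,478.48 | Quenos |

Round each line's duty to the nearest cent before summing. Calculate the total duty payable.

€418,884.69

Line 1 (18.31, Quenos, 1,523 kg, €6,899.19):
Base rate for 18.31 is 12.5% + €2.19/kg.
18.31 has an FTA preferential rate, but origin Quenos is not Karania; base rate stands.
The additional-duty order on 18.31 targets Bralena, not Quenos; it does not apply.
Duty = €6,899.19 × 12.5% + 1,523 × €2.19 = €4,197.77.
Line 2 (66.57, Bralena, 2,895 kg, €479,412.00):
Base rate for 66.57 is 1.5% + €3.75/kg.
Additional duty on 66.57 from Bralena: +66.5%. Applied ad valorem rate: 1.5% + 66.5% = 68%.
Duty = €479,412.00 × 68% + 2,895 × €3.75 = €336,856.41.
Line 3 (90.86, Quenos, 1,572 kg, €239,478.48):
Base rate for 90.86 is 32.5%.
Duty = €239,478.48 × 32.5% = €77,830.51.
Total = €4,197.77 + €336,856.41 + €77,830.51 = €418,884.69.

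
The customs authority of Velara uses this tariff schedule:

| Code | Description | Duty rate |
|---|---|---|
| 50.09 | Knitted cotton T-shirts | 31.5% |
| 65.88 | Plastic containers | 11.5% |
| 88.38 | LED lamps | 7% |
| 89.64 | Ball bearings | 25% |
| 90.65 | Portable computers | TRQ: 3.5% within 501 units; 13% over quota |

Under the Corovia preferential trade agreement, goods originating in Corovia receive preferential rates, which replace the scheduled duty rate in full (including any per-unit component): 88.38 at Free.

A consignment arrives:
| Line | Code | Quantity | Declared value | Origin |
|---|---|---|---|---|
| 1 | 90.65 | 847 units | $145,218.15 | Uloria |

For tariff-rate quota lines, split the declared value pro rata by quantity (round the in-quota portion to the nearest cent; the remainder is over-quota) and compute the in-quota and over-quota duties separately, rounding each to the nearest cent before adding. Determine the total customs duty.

Line 1 (90.65, Uloria, 847 units, $145,218.15):
Code 90.65 is under a tariff-rate quota (threshold 501 units). In-quota: 501 units at 3.5%; over-quota: 346 units at 13%.
Pro-rata value split: in-quota = $145,218.15 × 501/847 = $85,896.45; over-quota = $145,218.15 − $85,896.45 = $59,321.70.
In-quota duty = $85,896.45 × 3.5% = $3,006.38. Over-quota duty = $59,321.70 × 13% = $7,711.82.
Line duty = $3,006.38 + $7,711.82 = $10,718.20.

$10,718.20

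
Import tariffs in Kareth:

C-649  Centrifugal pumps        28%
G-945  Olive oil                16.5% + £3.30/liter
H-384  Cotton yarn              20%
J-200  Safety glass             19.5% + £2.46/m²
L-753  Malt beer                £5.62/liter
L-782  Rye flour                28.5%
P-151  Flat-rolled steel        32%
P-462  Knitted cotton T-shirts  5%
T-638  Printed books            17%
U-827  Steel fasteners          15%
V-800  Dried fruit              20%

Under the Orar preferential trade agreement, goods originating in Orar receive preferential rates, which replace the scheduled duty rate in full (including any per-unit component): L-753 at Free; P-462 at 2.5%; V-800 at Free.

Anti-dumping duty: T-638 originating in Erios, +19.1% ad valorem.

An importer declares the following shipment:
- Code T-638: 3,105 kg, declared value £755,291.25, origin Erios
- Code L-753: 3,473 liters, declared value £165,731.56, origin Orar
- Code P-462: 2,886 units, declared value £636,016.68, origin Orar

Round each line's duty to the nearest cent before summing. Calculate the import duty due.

£288,560.56

Line 1 (T-638, Erios, 3,105 kg, £755,291.25):
Base rate for T-638 is 17%.
Additional duty on T-638 from Erios: +19.1%. Applied ad valorem rate: 17% + 19.1% = 36.1%.
Duty = £755,291.25 × 36.1% = £272,660.14.
Line 2 (L-753, Orar, 3,473 liters, £165,731.56):
Base rate for L-753 is £5.62/liter.
Origin Orar qualifies under the Kareth–Orar agreement and L-753 is covered: preferential rate Free applies instead.
Duty = £165,731.56 × 0% = £0.00.
Line 3 (P-462, Orar, 2,886 units, £636,016.68):
Base rate for P-462 is 5%.
Origin Orar qualifies under the Kareth–Orar agreement and P-462 is covered: preferential rate 2.5% applies instead.
Duty = £636,016.68 × 2.5% = £15,900.42.
Total = £272,660.14 + £0.00 + £15,900.42 = £288,560.56.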